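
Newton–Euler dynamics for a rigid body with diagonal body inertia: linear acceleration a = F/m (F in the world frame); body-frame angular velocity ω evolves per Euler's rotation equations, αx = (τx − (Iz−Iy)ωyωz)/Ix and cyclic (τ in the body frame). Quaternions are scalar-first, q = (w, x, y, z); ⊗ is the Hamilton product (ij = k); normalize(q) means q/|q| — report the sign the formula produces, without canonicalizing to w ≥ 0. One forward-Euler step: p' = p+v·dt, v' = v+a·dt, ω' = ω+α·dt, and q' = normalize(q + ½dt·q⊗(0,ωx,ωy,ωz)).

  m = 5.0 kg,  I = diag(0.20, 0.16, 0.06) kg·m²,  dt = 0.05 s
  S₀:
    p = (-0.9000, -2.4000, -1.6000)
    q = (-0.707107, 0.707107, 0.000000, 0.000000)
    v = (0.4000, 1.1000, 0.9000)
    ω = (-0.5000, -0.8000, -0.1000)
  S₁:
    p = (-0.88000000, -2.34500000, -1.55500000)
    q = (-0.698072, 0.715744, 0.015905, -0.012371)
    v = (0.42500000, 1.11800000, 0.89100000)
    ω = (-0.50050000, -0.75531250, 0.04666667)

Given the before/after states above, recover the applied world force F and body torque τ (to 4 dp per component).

v₁ − v₀ = (0.02500000, 0.01800000, -0.00900000)
F = m·Δv/dt = (2.5000, 1.8000, -0.9000)
ω₁ − ω₀ = (-0.00050000, 0.04468750, 0.14666667)
gyro term ω₀×Iω₀ = (-0.0080, 0.0070, -0.0160)
τ = I·(Δω/dt) + ω₀×(Iω₀) = (-0.0100, 0.1500, 0.1600)

F = (2.5000, 1.8000, -0.9000)
τ = (-0.0100, 0.1500, 0.1600)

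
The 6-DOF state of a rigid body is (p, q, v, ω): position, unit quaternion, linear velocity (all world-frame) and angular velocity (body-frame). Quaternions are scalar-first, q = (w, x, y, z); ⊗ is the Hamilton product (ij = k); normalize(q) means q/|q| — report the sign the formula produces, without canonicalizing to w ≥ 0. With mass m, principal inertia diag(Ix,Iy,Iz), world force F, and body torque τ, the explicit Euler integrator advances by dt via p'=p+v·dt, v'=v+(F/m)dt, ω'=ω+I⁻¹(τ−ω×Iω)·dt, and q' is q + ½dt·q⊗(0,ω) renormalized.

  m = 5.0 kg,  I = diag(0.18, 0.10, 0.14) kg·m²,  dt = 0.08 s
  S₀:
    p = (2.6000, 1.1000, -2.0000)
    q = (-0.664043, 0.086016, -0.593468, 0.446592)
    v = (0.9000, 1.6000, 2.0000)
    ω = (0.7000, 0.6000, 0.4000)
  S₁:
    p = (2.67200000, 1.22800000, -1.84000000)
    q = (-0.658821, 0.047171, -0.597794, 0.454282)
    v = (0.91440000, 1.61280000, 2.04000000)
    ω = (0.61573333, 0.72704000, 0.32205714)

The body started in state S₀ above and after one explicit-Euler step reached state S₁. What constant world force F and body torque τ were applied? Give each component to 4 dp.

F = (0.9000, 0.8000, 2.5000)
τ = (-0.1800, 0.1700, -0.1700)

v₁ − v₀ = (0.01440000, 0.01280000, 0.04000000)
m·(v₁−v₀)/dt = (0.9000, 0.8000, 2.5000)
Δω = ω₁−ω₀ = (-0.08426667, 0.12704000, -0.07794286)
ω₀×(Iω₀) = (0.0096, 0.0112, -0.0336)
I·α + gyro = (-0.1800, 0.1700, -0.1700)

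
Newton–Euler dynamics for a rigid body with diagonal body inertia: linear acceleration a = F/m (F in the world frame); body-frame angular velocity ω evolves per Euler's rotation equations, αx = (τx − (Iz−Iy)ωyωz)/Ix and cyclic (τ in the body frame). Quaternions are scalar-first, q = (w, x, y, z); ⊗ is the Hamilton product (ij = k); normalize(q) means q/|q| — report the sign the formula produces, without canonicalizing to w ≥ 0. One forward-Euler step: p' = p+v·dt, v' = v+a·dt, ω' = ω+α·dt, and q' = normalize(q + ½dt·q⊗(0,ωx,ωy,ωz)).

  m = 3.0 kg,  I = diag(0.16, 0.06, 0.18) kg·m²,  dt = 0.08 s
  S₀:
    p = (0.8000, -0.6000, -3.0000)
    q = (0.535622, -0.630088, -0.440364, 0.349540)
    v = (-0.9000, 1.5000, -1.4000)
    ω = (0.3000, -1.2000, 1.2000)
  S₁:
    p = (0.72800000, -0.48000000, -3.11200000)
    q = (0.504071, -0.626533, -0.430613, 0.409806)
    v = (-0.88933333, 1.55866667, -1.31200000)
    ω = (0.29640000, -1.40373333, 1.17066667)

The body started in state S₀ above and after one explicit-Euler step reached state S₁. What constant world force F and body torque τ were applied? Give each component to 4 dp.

F = (0.4000, 2.2000, 3.3000)
τ = (-0.1800, -0.1600, -0.0300)

Δv = v₁−v₀ = (0.01066667, 0.05866667, 0.08800000)
F = m·Δv/dt = (0.4000, 2.2000, 3.3000)
Δω = ω₁−ω₀ = (-0.00360000, -0.20373333, -0.02933333)
ω₀×(Iω₀) = (-0.1728, -0.0072, 0.0360)
applied torque τ = (-0.1800, -0.1600, -0.0300)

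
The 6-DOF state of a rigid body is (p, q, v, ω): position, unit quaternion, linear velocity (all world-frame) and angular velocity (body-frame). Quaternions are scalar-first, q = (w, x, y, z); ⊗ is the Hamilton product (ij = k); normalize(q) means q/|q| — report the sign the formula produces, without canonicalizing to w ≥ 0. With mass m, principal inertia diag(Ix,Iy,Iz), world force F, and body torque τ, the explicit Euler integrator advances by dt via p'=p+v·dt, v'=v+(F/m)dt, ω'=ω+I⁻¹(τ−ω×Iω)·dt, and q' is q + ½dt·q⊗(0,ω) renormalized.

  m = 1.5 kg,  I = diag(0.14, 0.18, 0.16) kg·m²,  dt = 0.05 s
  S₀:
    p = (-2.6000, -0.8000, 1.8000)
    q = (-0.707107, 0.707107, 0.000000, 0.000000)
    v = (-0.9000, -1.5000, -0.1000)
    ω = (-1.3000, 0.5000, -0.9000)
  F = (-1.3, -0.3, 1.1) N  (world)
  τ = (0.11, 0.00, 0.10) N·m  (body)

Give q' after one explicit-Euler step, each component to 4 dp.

q⊗(0,ω) = (0.9192391, 0.9192391, 0.2828428, 0.9899498)
q' = normalize(q + ½dt·q⊗(0,ω)) = (-0.6835, 0.7295, 0.0071, 0.0247)

q' = (-0.6835, 0.7295, 0.0071, 0.0247)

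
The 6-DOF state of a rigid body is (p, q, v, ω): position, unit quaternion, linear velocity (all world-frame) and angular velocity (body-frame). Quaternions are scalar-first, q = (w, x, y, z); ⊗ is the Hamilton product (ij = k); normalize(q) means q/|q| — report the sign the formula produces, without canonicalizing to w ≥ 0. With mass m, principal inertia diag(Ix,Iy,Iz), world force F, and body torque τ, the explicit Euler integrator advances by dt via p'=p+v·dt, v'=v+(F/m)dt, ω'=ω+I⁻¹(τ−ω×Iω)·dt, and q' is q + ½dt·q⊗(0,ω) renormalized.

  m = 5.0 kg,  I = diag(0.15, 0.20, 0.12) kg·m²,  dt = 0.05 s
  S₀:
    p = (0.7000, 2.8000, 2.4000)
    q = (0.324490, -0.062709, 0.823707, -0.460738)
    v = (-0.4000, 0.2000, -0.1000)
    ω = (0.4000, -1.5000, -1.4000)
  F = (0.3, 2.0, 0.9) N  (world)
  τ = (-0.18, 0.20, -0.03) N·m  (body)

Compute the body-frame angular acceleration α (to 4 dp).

gyro term ω×Iω = (-0.1680, -0.0168, -0.0300)
α = I⁻¹(τ − ω×Iω) = (-0.0800, 1.0840, 0.0000)

α = (-0.0800, 1.0840, 0.0000)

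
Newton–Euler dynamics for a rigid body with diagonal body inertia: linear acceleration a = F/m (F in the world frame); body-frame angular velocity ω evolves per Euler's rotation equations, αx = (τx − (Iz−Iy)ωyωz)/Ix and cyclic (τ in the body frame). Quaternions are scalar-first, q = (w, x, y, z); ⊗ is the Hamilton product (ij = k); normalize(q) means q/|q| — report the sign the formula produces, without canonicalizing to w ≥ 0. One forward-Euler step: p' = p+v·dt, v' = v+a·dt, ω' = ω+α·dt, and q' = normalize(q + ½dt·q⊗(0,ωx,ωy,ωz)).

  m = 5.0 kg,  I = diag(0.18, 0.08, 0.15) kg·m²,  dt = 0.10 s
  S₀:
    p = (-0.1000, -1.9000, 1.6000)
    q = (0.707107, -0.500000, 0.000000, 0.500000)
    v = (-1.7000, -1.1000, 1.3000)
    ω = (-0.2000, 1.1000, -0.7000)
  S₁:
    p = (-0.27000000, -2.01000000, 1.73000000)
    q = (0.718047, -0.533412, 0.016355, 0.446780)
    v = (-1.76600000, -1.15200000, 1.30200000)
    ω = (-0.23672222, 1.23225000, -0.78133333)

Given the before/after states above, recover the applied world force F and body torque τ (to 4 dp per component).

ω₁ − ω₀ = (-0.03672222, 0.13225000, -0.08133333)
applied torque τ = (-0.1200, 0.1100, -0.1000)
velocity change Δv = (-0.06600000, -0.05200000, 0.00200000)
F = m·Δv/dt = (-3.3000, -2.6000, 0.1000)

F = (-3.3000, -2.6000, 0.1000)
τ = (-0.1200, 0.1100, -0.1000)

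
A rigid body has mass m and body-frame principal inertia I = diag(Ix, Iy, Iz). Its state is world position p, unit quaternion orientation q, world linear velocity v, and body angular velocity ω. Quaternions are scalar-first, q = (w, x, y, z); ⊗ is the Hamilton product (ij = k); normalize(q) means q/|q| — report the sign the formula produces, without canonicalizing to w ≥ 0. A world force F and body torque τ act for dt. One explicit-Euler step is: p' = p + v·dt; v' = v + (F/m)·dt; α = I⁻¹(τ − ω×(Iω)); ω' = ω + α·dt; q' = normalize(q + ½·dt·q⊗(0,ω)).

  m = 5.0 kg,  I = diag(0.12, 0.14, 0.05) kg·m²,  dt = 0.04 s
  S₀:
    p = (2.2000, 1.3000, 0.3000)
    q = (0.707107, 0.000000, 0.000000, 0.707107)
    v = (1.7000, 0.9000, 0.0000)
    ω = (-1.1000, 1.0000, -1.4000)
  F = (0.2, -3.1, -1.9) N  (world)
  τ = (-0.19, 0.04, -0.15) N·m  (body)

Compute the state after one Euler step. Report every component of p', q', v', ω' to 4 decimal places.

p' = (2.2680, 1.3360, 0.3000)
q' = (0.7263, -0.0297, -0.0014, 0.6867)
v' = (1.7016, 0.8752, -0.0152)
ω' = (-1.2053, 0.9806, -1.5024)

p + v·dt = (2.2680, 1.3360, 0.3000)
v + (F/m)dt = (1.7016, 0.8752, -0.0152)
ω×(Iω) gyroscopic = (0.1260, 0.1078, -0.0220)
α = I⁻¹(τ − ω×Iω) = (-2.6333, -0.4843, -2.5600)
ω + α·dt = (-1.2053, 0.9806, -1.5024)
q⊗(0,ω) = (0.9899498, -1.4849247, -0.0707107, -0.9899498)
updated quaternion q' = (0.7263, -0.0297, -0.0014, 0.6867)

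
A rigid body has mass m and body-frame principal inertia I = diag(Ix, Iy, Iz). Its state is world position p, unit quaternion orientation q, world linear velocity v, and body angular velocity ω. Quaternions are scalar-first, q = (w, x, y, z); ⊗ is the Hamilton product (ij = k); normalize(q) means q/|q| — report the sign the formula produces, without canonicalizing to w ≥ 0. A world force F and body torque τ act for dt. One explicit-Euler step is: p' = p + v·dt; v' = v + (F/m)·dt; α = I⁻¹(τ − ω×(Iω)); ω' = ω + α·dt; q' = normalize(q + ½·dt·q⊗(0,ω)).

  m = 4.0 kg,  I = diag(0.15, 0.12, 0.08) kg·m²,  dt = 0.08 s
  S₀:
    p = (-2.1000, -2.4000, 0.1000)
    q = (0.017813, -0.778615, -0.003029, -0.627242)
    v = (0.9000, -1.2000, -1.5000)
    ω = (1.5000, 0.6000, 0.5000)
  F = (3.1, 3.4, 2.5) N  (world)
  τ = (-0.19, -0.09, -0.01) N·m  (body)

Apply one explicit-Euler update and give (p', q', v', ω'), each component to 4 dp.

angular accel α = (-1.1867, -1.1875, 0.2125)
ω + α·dt = (1.4051, 0.5050, 0.5170)
Hamilton product q⊗(0,ω) = (1.4833609, 0.4015502, -0.5408677, -0.4537190)
q' = normalize(q + ½dt·q⊗(0,ω)) = (0.0770, -0.7608, -0.0246, -0.6439)
a = (0.7750, 0.8500, 0.6250)
new position p' = (-2.0280, -2.4960, -0.0200)
v' = v + a·dt = (0.9620, -1.1320, -1.4500)

p' = (-2.0280, -2.4960, -0.0200)
q' = (0.0770, -0.7608, -0.0246, -0.6439)
v' = (0.9620, -1.1320, -1.4500)
ω' = (1.4051, 0.5050, 0.5170)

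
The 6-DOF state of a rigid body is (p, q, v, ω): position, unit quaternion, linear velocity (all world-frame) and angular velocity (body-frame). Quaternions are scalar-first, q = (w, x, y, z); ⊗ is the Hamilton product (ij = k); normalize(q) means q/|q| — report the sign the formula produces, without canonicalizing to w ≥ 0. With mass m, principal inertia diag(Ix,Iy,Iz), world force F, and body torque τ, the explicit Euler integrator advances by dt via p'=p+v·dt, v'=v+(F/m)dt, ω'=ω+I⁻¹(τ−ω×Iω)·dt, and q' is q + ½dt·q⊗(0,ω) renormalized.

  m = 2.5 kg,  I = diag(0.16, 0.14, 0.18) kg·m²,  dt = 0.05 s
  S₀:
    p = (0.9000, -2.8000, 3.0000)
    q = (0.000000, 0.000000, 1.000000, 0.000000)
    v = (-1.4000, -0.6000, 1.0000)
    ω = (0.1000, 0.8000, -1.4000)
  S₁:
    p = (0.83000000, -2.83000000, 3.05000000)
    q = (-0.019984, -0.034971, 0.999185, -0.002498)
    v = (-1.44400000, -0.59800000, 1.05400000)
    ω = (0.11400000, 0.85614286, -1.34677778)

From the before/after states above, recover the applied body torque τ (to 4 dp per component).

τ = (0.0000, 0.1600, 0.1900)

rate change Δω = (0.01400000, 0.05614286, 0.05322222)
applied torque τ = (0.0000, 0.1600, 0.1900)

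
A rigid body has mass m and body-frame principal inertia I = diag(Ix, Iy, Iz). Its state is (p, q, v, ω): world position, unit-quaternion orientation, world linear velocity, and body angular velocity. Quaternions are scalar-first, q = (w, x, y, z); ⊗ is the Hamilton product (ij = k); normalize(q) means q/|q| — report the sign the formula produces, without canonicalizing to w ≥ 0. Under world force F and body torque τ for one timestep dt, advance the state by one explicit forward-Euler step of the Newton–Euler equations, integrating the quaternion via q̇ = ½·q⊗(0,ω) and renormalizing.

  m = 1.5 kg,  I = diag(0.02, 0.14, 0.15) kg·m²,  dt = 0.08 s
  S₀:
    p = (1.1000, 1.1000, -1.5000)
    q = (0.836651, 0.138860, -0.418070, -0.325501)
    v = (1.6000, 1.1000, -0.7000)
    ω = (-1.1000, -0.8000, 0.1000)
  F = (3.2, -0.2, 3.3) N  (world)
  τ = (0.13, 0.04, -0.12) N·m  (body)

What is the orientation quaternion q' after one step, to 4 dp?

2q̇ = q⊗(0,ω) = (-0.1491599, -1.2225239, -0.3251557, -0.4872999)
q' = normalize(q + ½dt·q⊗(0,ω)) = (0.8295, 0.0898, -0.4304, -0.3445)

q' = (0.8295, 0.0898, -0.4304, -0.3445)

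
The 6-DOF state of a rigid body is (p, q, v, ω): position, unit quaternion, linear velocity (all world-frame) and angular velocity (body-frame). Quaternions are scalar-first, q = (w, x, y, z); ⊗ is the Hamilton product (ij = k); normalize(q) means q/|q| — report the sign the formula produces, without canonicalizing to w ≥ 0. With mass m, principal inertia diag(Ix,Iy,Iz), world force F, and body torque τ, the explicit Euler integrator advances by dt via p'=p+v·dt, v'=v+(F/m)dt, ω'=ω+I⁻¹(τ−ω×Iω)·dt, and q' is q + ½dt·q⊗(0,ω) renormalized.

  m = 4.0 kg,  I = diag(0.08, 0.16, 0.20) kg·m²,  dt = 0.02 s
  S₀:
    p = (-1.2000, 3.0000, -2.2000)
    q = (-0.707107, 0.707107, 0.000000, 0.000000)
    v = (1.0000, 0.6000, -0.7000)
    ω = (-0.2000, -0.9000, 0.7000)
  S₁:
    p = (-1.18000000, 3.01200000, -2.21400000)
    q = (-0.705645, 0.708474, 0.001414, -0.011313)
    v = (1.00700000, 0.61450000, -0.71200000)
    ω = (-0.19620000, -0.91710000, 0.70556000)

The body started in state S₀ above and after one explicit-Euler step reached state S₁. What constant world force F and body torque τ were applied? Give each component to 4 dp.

Δv = v₁−v₀ = (0.00700000, 0.01450000, -0.01200000)
m·(v₁−v₀)/dt = (1.4000, 2.9000, -2.4000)
ω₁ − ω₀ = (0.00380000, -0.01710000, 0.00556000)
precession coupling = (-0.0252, 0.0168, 0.0144)
I·α + gyro = (-0.0100, -0.1200, 0.0700)

F = (1.4000, 2.9000, -2.4000)
τ = (-0.0100, -0.1200, 0.0700)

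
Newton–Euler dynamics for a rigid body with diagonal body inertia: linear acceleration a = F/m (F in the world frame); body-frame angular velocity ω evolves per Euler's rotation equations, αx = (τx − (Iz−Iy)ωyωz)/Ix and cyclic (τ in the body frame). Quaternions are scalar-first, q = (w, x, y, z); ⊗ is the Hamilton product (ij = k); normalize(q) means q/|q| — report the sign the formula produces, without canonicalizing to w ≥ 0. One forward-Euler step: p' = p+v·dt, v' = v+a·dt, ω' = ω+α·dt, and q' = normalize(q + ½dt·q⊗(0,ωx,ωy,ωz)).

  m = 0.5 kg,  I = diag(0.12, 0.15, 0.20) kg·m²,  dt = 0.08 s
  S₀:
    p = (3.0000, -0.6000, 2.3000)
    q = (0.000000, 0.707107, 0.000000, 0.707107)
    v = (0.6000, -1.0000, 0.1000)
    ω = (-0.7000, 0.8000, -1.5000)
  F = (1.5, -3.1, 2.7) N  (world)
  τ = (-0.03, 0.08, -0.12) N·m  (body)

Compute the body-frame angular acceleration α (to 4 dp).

gyro term ω×Iω = (-0.0600, -0.0840, -0.0168)
angular accel α = (0.2500, 1.0933, -0.5160)

α = (0.2500, 1.0933, -0.5160)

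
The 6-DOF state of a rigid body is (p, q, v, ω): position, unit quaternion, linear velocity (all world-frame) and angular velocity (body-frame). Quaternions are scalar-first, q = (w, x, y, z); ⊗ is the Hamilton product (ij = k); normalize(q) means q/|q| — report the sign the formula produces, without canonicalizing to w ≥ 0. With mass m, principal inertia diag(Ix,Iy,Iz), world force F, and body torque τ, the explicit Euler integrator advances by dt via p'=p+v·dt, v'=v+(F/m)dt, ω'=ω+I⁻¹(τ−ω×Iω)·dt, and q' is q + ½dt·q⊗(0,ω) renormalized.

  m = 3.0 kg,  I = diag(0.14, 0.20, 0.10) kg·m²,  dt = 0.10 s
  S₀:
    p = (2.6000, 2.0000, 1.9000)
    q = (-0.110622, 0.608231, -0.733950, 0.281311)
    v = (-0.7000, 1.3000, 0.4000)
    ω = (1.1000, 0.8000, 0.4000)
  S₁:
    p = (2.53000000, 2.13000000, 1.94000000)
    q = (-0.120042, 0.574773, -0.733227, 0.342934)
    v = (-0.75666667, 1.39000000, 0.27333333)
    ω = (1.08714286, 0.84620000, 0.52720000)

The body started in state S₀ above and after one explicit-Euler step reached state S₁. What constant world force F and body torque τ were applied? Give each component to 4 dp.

F = (-1.7000, 2.7000, -3.8000)
τ = (-0.0500, 0.1100, 0.1800)

ω₁ − ω₀ = (-0.01285714, 0.04620000, 0.12720000)
precession coupling = (-0.0320, 0.0176, 0.0528)
τ = I·(Δω/dt) + ω₀×(Iω₀) = (-0.0500, 0.1100, 0.1800)
Δv = v₁−v₀ = (-0.05666667, 0.09000000, -0.12666667)
m·(v₁−v₀)/dt = (-1.7000, 2.7000, -3.8000)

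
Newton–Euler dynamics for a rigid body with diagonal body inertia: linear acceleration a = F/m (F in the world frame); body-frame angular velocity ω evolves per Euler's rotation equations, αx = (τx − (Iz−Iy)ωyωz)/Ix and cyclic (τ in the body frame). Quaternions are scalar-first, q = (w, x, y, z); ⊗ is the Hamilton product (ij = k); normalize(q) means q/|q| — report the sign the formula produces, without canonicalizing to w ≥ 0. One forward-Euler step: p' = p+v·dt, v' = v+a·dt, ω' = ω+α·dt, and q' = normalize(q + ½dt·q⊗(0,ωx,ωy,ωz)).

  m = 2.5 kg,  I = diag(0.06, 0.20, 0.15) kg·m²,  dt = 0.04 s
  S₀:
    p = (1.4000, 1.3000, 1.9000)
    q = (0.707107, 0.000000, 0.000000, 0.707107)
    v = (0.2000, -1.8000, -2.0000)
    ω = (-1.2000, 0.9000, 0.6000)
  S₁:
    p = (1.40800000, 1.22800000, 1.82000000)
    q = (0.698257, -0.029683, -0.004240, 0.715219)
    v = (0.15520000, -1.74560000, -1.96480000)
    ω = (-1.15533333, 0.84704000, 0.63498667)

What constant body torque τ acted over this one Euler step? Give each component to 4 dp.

τ = (0.0400, -0.2000, -0.0200)

ω₁ − ω₀ = (0.04466667, -0.05296000, 0.03498667)
gyro term ω₀×Iω₀ = (-0.0270, 0.0648, -0.1512)
I·α + gyro = (0.0400, -0.2000, -0.0200)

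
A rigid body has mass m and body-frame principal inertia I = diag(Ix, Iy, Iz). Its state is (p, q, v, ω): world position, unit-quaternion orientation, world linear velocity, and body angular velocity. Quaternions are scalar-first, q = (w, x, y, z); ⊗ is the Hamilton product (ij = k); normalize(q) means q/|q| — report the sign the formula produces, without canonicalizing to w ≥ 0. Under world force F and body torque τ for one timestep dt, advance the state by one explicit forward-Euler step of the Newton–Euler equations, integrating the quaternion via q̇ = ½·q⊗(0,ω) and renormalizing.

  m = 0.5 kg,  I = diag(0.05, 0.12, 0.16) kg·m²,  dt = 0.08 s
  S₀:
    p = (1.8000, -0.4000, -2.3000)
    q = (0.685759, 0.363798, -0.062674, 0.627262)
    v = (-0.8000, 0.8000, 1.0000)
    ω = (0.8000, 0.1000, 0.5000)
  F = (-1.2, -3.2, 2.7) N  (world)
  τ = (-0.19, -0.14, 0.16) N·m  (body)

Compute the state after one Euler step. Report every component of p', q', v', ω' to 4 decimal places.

p' = (1.7360, -0.3360, -2.2200)
q' = (0.6613, 0.3817, -0.0471, 0.6440)
v' = (-0.9920, 0.2880, 1.4320)
ω' = (0.4928, 0.0360, 0.5772)

a = (-2.4000, -6.4000, 5.4000)
p' = p + v·dt = (1.7360, -0.3360, -2.2200)
v + (F/m)dt = (-0.9920, 0.2880, 1.4320)
(τ − ω×Iω)/I = (-3.8400, -0.8000, 0.9650)
ω' = ω + α·dt = (0.4928, 0.0360, 0.5772)
2q̇ = q⊗(0,ω) = (-0.5984020, 0.4545440, 0.3884865, 0.4293985)
q + ½dt·q⊗(0,ω), renormalized = (0.6613, 0.3817, -0.0471, 0.6440)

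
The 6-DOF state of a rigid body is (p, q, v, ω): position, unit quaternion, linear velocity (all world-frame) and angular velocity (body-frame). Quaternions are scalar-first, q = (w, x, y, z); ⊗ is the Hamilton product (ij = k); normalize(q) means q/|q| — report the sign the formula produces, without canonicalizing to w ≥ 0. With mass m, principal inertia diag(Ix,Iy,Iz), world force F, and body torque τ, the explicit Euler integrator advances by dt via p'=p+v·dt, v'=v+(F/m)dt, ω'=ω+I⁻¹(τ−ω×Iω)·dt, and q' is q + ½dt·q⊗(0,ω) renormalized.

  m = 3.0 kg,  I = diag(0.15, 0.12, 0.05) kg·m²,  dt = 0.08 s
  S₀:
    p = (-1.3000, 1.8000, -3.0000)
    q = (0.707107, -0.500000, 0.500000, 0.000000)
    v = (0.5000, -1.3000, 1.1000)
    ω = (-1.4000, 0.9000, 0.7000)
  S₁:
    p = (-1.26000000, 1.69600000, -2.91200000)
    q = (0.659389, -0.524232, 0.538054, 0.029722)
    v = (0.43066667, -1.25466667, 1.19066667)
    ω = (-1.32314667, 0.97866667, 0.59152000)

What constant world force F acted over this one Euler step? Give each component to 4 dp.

F = (-2.6000, 1.7000, 3.4000)

v₁ − v₀ = (-0.06933333, 0.04533333, 0.09066667)
F = m·Δv/dt = (-2.6000, 1.7000, 3.4000)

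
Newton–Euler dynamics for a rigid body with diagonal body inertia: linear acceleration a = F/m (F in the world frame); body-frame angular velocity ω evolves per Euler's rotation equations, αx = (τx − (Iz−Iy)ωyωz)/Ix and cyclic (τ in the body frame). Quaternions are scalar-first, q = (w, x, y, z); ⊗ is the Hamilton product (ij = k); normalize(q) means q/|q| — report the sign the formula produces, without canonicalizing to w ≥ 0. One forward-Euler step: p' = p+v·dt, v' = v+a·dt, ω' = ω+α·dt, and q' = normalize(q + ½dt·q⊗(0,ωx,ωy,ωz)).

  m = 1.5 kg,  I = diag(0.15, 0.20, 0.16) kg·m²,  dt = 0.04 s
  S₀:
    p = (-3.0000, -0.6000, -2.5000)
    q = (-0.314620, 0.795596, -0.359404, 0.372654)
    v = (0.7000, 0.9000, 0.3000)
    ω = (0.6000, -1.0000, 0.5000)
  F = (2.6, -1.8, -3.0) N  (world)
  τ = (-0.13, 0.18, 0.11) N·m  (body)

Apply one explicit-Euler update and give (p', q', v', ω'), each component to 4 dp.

p' = (-2.9720, -0.5640, -2.4880)
q' = (-0.3350, 0.7954, -0.3565, 0.3578)
v' = (0.7693, 0.8520, 0.2200)
ω' = (0.5600, -0.9634, 0.5350)

linear accel F/m = (1.7333, -1.2000, -2.0000)
p + v·dt = (-2.9720, -0.5640, -2.4880)
new velocity v' = (0.7693, 0.8520, 0.2200)
angular accel α = (-1.0000, 0.9150, 0.8750)
ω' = ω + α·dt = (0.5600, -0.9634, 0.5350)
q⊗(0,ω) = (-1.0230886, 0.0041800, 0.1404144, -0.7372636)
q' = normalize(q + ½dt·q⊗(0,ω)) = (-0.3350, 0.7954, -0.3565, 0.3578)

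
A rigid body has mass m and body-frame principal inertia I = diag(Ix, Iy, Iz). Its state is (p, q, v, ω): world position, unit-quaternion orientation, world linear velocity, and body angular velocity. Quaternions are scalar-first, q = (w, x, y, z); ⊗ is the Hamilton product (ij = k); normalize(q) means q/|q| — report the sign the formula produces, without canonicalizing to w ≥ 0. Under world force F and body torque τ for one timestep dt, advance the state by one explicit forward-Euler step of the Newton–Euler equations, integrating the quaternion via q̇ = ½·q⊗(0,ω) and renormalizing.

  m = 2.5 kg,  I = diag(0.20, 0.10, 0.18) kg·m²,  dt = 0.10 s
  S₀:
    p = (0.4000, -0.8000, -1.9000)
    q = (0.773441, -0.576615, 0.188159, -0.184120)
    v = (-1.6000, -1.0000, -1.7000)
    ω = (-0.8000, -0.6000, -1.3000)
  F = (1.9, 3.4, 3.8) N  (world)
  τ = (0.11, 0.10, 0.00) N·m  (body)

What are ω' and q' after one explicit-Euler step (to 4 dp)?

(τ − ω×Iω)/I = (0.2380, 0.7920, 0.2667)
ω + α·dt = (-0.7762, -0.5208, -1.2733)
Hamilton product q⊗(0,ω) = (-0.5877526, -0.9738315, -1.0663681, -0.5089771)
q + ½dt·q⊗(0,ω), renormalized = (0.7416, -0.6232, 0.1344, -0.2089)

ω' = (-0.7762, -0.5208, -1.2733)
q' = (0.7416, -0.6232, 0.1344, -0.2089)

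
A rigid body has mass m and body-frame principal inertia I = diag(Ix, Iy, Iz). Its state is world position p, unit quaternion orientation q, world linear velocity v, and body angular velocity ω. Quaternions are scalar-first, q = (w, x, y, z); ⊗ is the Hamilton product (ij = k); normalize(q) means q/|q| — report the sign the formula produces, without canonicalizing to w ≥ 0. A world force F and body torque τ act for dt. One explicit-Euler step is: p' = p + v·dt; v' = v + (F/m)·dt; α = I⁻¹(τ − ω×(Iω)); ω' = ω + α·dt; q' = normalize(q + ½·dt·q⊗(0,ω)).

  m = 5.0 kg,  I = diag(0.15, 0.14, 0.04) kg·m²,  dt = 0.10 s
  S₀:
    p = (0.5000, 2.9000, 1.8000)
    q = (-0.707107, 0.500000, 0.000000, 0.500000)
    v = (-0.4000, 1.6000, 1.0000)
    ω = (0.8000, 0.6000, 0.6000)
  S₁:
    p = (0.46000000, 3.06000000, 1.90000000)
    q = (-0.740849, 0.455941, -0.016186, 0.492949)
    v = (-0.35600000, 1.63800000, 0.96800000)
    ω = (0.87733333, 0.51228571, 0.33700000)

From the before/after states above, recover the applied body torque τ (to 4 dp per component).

τ = (0.0800, -0.0700, -0.1100)

ω₁ − ω₀ = (0.07733333, -0.08771429, -0.26300000)
τ = I·(Δω/dt) + ω₀×(Iω₀) = (0.0800, -0.0700, -0.1100)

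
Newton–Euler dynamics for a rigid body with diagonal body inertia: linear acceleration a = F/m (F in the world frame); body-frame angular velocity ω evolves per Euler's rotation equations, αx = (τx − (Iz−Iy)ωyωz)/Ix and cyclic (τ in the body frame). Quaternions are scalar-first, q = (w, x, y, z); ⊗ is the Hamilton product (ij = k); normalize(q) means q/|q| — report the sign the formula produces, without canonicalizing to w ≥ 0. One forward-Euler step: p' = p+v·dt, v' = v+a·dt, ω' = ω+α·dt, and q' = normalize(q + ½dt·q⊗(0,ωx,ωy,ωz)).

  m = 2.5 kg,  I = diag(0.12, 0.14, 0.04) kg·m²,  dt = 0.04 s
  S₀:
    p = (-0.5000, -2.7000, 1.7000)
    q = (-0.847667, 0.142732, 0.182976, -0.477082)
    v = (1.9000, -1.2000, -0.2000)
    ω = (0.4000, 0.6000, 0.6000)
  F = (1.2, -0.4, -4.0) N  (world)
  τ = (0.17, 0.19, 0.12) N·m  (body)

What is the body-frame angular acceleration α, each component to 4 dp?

ω×(Iω) gyroscopic = (-0.0360, 0.0192, 0.0048)
(τ − ω×Iω)/I = (1.7167, 1.2200, 2.8800)

α = (1.7167, 1.2200, 2.8800)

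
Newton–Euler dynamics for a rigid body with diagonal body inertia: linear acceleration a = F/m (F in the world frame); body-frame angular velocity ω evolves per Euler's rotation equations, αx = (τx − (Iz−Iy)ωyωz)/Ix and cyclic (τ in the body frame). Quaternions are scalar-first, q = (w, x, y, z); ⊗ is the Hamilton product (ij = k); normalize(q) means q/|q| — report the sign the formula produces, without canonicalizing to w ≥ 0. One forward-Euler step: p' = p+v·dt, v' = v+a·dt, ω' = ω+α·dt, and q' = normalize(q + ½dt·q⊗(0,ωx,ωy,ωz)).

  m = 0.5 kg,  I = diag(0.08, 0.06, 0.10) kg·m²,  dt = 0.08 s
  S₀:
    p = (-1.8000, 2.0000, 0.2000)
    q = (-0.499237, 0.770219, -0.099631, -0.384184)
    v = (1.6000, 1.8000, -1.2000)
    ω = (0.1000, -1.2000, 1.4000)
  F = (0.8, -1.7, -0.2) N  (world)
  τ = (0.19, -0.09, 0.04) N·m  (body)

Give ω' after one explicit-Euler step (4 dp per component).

(τ − ω×Iω)/I = (3.2150, -1.4533, 0.3760)
ω' = ω + α·dt = (0.3572, -1.3163, 1.4301)

ω' = (0.3572, -1.3163, 1.4301)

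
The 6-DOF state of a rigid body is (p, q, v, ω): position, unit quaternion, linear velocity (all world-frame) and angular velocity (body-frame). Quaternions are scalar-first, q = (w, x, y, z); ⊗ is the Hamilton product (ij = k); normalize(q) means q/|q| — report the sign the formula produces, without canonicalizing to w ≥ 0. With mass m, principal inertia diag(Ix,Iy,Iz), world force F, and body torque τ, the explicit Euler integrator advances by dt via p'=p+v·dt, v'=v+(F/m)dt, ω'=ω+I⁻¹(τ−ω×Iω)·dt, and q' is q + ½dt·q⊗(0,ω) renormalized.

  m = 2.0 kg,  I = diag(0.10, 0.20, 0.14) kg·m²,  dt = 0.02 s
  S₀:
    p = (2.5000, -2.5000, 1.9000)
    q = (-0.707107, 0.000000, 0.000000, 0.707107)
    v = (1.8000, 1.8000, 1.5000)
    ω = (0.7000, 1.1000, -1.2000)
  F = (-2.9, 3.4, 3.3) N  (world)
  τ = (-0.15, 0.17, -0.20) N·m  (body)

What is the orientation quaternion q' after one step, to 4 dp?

q' = (-0.6985, -0.0127, -0.0028, 0.7155)

Hamilton product q⊗(0,ω) = (0.8485284, -1.2727926, -0.2828428, 0.8485284)
q' = normalize(q + ½dt·q⊗(0,ω)) = (-0.6985, -0.0127, -0.0028, 0.7155)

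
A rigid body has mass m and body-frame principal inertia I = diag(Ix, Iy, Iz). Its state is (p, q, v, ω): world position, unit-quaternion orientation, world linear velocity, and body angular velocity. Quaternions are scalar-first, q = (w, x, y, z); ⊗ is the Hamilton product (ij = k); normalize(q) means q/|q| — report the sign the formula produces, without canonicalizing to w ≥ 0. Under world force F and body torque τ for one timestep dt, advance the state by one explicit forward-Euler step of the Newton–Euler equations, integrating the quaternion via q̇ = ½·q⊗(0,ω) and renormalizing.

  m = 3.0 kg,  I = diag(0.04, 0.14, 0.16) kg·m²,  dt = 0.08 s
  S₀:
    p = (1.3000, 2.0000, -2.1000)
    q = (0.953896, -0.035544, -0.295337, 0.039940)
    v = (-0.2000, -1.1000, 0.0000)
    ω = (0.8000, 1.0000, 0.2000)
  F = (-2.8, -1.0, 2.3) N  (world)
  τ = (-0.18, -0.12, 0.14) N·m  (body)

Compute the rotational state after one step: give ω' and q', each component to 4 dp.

gyro term ω×Iω = (0.0040, -0.0192, 0.0800)
(τ − ω×Iω)/I = (-4.6000, -0.7200, 0.3750)
ω + α·dt = (0.4320, 0.9424, 0.2300)
2q̇ = q⊗(0,ω) = (0.3157842, 0.6641094, 0.9929568, 0.3915048)
q + ½dt·q⊗(0,ω), renormalized = (0.9652, -0.0090, -0.2553, 0.0555)

ω' = (0.4320, 0.9424, 0.2300)
q' = (0.9652, -0.0090, -0.2553, 0.0555)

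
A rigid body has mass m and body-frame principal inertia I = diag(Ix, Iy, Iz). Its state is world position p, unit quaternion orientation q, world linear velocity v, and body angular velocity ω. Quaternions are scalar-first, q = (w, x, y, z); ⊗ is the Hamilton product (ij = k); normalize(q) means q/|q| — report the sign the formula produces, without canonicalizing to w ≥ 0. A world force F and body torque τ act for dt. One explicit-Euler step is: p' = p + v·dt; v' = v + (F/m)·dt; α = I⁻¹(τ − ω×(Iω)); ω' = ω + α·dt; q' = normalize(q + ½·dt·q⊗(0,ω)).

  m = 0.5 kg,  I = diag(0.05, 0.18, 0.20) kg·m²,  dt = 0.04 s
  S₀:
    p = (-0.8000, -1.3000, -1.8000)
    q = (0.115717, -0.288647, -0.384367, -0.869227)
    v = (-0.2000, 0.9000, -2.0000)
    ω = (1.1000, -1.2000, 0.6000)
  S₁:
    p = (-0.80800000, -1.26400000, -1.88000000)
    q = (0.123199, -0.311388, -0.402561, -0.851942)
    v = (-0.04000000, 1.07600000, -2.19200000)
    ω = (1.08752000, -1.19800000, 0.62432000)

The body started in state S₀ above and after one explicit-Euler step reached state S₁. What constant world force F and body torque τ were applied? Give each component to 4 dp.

Δv = v₁−v₀ = (0.16000000, 0.17600000, -0.19200000)
m·(v₁−v₀)/dt = (2.0000, 2.2000, -2.4000)
Δω = ω₁−ω₀ = (-0.01248000, 0.00200000, 0.02432000)
precession coupling = (-0.0144, -0.0990, -0.1716)
applied torque τ = (-0.0300, -0.0900, -0.0500)

F = (2.0000, 2.2000, -2.4000)
τ = (-0.0300, -0.0900, -0.0500)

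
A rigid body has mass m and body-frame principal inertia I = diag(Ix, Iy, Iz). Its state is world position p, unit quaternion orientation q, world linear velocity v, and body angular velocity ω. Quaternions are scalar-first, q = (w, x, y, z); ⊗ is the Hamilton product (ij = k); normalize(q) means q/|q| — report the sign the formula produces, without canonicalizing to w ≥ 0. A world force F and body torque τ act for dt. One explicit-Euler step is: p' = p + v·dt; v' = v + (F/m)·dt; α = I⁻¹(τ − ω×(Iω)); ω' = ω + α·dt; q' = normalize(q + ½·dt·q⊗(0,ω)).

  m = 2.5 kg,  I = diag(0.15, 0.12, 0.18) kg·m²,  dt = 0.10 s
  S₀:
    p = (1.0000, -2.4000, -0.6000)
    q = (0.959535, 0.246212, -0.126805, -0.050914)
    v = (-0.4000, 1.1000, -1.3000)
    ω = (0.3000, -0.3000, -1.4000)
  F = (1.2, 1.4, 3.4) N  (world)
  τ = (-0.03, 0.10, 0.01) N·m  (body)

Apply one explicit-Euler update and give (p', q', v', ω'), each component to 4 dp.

new position p' = (0.9600, -2.2900, -0.7300)
v' = v + a·dt = (-0.3520, 1.1560, -1.1640)
α = I⁻¹(τ − ω×Iω) = (-0.3680, 0.7283, 0.0406)
ω' = ω + α·dt = (0.2632, -0.2272, -1.3959)
q⊗(0,ω) = (-0.1831847, 0.4501133, 0.0415621, -1.3791711)
q + ½dt·q⊗(0,ω), renormalized = (0.9478, 0.2680, -0.1244, -0.1196)

p' = (0.9600, -2.2900, -0.7300)
q' = (0.9478, 0.2680, -0.1244, -0.1196)
v' = (-0.3520, 1.1560, -1.1640)
ω' = (0.2632, -0.2272, -1.3959)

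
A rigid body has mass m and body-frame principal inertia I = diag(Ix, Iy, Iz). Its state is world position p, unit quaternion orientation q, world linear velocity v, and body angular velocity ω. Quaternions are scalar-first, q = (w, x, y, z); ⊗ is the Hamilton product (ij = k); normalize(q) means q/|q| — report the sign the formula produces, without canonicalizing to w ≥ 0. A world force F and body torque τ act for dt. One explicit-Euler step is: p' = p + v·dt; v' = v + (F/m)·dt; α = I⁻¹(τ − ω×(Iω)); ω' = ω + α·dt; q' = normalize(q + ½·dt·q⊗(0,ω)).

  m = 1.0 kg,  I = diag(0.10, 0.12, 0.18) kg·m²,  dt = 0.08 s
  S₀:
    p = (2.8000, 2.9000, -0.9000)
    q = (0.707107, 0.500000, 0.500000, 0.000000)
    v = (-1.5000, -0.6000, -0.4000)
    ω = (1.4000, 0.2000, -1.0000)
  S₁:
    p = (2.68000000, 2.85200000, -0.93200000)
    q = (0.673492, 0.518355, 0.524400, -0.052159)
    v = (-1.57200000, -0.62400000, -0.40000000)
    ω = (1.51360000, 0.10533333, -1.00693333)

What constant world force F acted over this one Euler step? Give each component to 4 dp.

F = (-0.9000, -0.3000, 0.0000)

v₁ − v₀ = (-0.07200000, -0.02400000, 0.00000000)
F = m·Δv/dt = (-0.9000, -0.3000, 0.0000)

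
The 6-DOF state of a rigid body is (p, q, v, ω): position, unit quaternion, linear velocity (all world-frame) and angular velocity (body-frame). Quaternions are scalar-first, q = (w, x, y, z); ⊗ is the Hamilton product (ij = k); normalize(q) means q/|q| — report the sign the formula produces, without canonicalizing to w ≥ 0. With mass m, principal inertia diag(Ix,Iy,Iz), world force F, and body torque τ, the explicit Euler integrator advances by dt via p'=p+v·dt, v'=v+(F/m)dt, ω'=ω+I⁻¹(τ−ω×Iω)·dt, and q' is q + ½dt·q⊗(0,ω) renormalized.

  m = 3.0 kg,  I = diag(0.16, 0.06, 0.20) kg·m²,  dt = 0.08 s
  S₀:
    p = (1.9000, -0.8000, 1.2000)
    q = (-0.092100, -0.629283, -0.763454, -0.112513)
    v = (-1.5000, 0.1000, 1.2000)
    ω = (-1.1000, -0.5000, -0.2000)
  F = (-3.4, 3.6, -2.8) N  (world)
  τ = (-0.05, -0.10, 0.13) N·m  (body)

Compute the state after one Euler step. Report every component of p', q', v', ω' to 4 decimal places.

(τ − ω×Iω)/I = (-0.4000, -1.5200, 0.9250)
ω + α·dt = (-1.1320, -0.6216, -0.1260)
Hamilton product q⊗(0,ω) = (-1.0964409, 0.1977443, 0.0439577, -0.5067379)
q' = normalize(q + ½dt·q⊗(0,ω)) = (-0.1358, -0.6206, -0.7608, -0.1326)
a = F/m = (-1.1333, 1.2000, -0.9333)
p + v·dt = (1.7800, -0.7920, 1.2960)
v' = v + a·dt = (-1.5907, 0.1960, 1.1253)

p' = (1.7800, -0.7920, 1.2960)
q' = (-0.1358, -0.6206, -0.7608, -0.1326)
v' = (-1.5907, 0.1960, 1.1253)
ω' = (-1.1320, -0.6216, -0.1260)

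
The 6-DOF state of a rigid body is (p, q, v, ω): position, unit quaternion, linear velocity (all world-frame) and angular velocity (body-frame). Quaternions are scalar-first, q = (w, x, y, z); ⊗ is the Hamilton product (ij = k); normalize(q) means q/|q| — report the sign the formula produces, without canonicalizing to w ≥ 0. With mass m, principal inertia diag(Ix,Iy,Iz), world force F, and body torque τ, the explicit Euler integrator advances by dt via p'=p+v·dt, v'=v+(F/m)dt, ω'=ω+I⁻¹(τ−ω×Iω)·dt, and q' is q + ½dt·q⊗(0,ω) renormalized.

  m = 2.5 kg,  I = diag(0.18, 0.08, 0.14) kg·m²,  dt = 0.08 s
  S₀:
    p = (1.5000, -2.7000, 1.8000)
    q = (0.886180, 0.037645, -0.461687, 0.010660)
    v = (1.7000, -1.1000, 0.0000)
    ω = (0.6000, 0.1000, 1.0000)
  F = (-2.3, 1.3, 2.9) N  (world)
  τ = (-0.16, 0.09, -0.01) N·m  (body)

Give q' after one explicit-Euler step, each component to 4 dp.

Hamilton product q⊗(0,ω) = (0.0129217, 0.0689550, 0.0573690, 1.1669567)
q' = normalize(q + ½dt·q⊗(0,ω)) = (0.8857, 0.0404, -0.4589, 0.0573)

q' = (0.8857, 0.0404, -0.4589, 0.0573)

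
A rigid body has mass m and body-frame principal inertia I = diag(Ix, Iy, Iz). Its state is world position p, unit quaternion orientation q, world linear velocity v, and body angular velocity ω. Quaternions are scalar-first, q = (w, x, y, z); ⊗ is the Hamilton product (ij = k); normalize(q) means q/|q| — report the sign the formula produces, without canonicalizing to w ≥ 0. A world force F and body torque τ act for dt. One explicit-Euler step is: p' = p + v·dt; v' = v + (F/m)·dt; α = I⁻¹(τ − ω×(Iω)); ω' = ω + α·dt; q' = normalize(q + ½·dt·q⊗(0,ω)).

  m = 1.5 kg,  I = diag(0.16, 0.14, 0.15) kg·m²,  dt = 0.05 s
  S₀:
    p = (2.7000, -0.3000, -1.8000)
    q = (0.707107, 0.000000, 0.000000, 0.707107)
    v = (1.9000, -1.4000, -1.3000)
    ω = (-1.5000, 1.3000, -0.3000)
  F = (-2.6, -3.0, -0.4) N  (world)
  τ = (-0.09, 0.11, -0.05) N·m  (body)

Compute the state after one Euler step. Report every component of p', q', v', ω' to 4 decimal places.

p' = (2.7950, -0.3700, -1.8650)
q' = (0.7115, -0.0494, -0.0035, 0.7009)
v' = (1.8133, -1.5000, -1.3133)
ω' = (-1.5269, 1.3377, -0.3297)

linear accel F/m = (-1.7333, -2.0000, -0.2667)
p' = p + v·dt = (2.7950, -0.3700, -1.8650)
v + (F/m)dt = (1.8133, -1.5000, -1.3133)
(τ − ω×Iω)/I = (-0.5381, 0.7536, -0.5933)
new body rate ω' = (-1.5269, 1.3377, -0.3297)
Hamilton product q⊗(0,ω) = (0.2121321, -1.9798996, -0.1414214, -0.2121321)
q + ½dt·q⊗(0,ω), renormalized = (0.7115, -0.0494, -0.0035, 0.7009)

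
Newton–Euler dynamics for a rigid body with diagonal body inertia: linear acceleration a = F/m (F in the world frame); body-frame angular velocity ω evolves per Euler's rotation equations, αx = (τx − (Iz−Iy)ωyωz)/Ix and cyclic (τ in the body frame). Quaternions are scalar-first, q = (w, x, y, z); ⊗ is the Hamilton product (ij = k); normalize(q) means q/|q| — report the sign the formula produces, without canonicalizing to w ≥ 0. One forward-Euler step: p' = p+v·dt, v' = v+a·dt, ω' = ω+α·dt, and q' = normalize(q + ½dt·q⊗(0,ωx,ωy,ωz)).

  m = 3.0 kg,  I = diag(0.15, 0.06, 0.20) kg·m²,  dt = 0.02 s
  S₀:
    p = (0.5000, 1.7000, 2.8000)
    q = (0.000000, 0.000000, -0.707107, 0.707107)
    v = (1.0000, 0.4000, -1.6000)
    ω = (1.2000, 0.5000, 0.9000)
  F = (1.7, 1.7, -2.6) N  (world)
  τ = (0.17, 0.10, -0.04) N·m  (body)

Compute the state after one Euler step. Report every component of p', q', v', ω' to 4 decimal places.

p' = (0.5200, 1.7080, 2.7680)
q' = (-0.0028, -0.0099, -0.6985, 0.7155)
v' = (1.0113, 0.4113, -1.6173)
ω' = (1.2143, 0.5513, 0.9014)

gyro term ω×Iω = (0.0630, -0.0540, -0.0540)
(τ − ω×Iω)/I = (0.7133, 2.5667, 0.0700)
ω' = ω + α·dt = (1.2143, 0.5513, 0.9014)
2q̇ = q⊗(0,ω) = (-0.2828428, -0.9899498, 0.8485284, 0.8485284)
q + ½dt·q⊗(0,ω), renormalized = (-0.0028, -0.0099, -0.6985, 0.7155)
new position p' = (0.5200, 1.7080, 2.7680)
v' = v + a·dt = (1.0113, 0.4113, -1.6173)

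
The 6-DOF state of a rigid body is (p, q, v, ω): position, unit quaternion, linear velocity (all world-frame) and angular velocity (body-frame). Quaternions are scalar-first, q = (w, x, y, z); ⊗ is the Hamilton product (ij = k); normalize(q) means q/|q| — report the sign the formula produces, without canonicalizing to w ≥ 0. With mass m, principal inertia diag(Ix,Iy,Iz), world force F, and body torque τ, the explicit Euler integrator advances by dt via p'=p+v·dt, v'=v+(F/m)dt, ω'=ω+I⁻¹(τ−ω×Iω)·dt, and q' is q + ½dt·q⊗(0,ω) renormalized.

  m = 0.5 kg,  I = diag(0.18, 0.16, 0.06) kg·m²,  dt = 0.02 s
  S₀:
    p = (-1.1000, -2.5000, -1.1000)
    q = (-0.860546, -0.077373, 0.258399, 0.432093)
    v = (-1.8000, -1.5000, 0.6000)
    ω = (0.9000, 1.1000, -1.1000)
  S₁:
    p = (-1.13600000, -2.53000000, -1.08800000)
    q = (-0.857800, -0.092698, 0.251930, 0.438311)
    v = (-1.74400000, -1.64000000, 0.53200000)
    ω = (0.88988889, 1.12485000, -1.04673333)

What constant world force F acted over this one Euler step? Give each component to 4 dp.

Δv = v₁−v₀ = (0.05600000, -0.14000000, -0.06800000)
m·(v₁−v₀)/dt = (1.4000, -3.5000, -1.7000)

F = (1.4000, -3.5000, -1.7000)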